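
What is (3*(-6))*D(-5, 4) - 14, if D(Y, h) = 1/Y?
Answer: -52/5 ≈ -10.400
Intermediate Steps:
(3*(-6))*D(-5, 4) - 14 = (3*(-6))/(-5) - 14 = -18*(-1/5) - 14 = 18/5 - 14 = -52/5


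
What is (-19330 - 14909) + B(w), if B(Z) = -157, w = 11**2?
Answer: -34396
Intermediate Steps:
w = 121
(-19330 - 14909) + B(w) = (-19330 - 14909) - 157 = -34239 - 157 = -34396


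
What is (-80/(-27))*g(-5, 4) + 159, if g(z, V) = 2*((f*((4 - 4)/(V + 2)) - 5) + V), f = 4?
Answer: 4133/27 ≈ 153.07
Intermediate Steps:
g(z, V) = -10 + 2*V (g(z, V) = 2*((4*((4 - 4)/(V + 2)) - 5) + V) = 2*((4*(0/(2 + V)) - 5) + V) = 2*((4*0 - 5) + V) = 2*((0 - 5) + V) = 2*(-5 + V) = -10 + 2*V)
(-80/(-27))*g(-5, 4) + 159 = (-80/(-27))*(-10 + 2*4) + 159 = (-80*(-1/27))*(-10 + 8) + 159 = (80/27)*(-2) + 159 = -160/27 + 159 = 4133/27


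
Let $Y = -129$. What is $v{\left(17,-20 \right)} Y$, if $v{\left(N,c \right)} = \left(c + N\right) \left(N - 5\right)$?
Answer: $4644$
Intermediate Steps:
$v{\left(N,c \right)} = \left(-5 + N\right) \left(N + c\right)$ ($v{\left(N,c \right)} = \left(N + c\right) \left(-5 + N\right) = \left(-5 + N\right) \left(N + c\right)$)
$v{\left(17,-20 \right)} Y = \left(17^{2} - 85 - -100 + 17 \left(-20\right)\right) \left(-129\right) = \left(289 - 85 + 100 - 340\right) \left(-129\right) = \left(-36\right) \left(-129\right) = 4644$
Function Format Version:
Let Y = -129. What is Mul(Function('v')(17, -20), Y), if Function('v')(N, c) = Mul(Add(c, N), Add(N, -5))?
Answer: 4644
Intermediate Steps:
Function('v')(N, c) = Mul(Add(-5, N), Add(N, c)) (Function('v')(N, c) = Mul(Add(N, c), Add(-5, N)) = Mul(Add(-5, N), Add(N, c)))
Mul(Function('v')(17, -20), Y) = Mul(Add(Pow(17, 2), Mul(-5, 17), Mul(-5, -20), Mul(17, -20)), -129) = Mul(Add(289, -85, 100, -340), -129) = Mul(-36, -129) = 4644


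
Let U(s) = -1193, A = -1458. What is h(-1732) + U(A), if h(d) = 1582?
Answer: 389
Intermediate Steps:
h(-1732) + U(A) = 1582 - 1193 = 389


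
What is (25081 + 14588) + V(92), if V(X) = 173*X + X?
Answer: 55677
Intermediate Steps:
V(X) = 174*X
(25081 + 14588) + V(92) = (25081 + 14588) + 174*92 = 39669 + 16008 = 55677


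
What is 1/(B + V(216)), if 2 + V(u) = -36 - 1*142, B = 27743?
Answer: 1/27563 ≈ 3.6281e-5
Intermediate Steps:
V(u) = -180 (V(u) = -2 + (-36 - 1*142) = -2 + (-36 - 142) = -2 - 178 = -180)
1/(B + V(216)) = 1/(27743 - 180) = 1/27563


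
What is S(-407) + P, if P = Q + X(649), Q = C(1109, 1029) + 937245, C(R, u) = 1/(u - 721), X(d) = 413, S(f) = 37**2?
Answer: 289220317/308 ≈ 9.3903e+5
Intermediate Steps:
S(f) = 1369
C(R, u) = 1/(-721 + u)
Q = 288671461/308 (Q = 1/(-721 + 1029) + 937245 = 1/308 + 937245 = 288671461/308 ≈ 9.3725e+5)
P = 288798665/308 (P = 288671461/308 + 413 = 288798665/308 ≈ 9.3766e+5)
S(-407) + P = 1369 + 288798665/308 = 289220317/308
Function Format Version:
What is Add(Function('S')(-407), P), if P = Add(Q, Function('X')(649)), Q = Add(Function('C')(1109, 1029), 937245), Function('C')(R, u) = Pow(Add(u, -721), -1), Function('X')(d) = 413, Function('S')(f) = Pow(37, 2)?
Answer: Rational(289220317, 308) ≈ 9.3903e+5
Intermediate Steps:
Function('S')(f) = 1369
Function('C')(R, u) = Pow(Add(-721, u), -1)
Q = Rational(288671461, 308) (Q = Add(Pow(Add(-721, 1029), -1), 937245) = Add(Pow(308, -1), 937245) = Add(Rational(1, 308), 937245) = Rational(288671461, 308) ≈ 9.3725e+5)
P = Rational(288798665, 308) (P = Add(Rational(288671461, 308), 413) = Rational(288798665, 308) ≈ 9.3766e+5)
Add(Function('S')(-407), P) = Add(1369, Rational(288798665, 308)) = Rational(289220317, 308)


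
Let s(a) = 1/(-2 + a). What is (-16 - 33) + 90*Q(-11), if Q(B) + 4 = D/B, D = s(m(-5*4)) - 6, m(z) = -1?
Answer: -3929/11 ≈ -357.18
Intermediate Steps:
D = -19/3 (D = 1/(-2 - 1) - 6 = 1/(-3) - 6 = -⅓ - 6 = -19/3 ≈ -6.3333)
Q(B) = -4 - 19/(3*B)
(-16 - 33) + 90*Q(-11) = (-16 - 33) + 90*(-4 - 19/3/(-11)) = -49 + 90*(-4 - 19/3*(-1/11)) = -49 + 90*(-4 + 19/33) = -49 + 90*(-113/33) = -49 - 3390/11 = -3929/11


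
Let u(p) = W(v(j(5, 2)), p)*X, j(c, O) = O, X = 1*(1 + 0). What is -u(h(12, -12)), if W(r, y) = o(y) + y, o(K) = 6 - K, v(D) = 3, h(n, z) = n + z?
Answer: -6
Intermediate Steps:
X = 1 (X = 1*1 = 1)
W(r, y) = 6 (W(r, y) = (6 - y) + y = 6)
u(p) = 6 (u(p) = 6*1 = 6)
-u(h(12, -12)) = -1*6 = -6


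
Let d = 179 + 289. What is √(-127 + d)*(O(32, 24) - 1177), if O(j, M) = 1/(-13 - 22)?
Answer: -41196*√341/35 ≈ -21735.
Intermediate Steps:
d = 468
O(j, M) = -1/35 (O(j, M) = 1/(-35) = -1/35)
√(-127 + d)*(O(32, 24) - 1177) = √(-127 + 468)*(-1/35 - 1177) = √341*(-41196/35) = -41196*√341/35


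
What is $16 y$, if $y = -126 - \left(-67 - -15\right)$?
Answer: $-1184$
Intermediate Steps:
$y = -74$ ($y = -126 - \left(-67 + 15\right) = -126 - -52 = -126 + 52 = -74$)
$16 y = 16 \left(-74\right) = -1184$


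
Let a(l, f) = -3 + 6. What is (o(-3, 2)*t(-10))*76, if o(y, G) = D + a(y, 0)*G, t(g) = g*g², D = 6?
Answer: -912000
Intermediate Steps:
a(l, f) = 3
t(g) = g³
o(y, G) = 6 + 3*G
(o(-3, 2)*t(-10))*76 = ((6 + 3*2)*(-10)³)*76 = ((6 + 6)*(-1000))*76 = (12*(-1000))*76 = -12000*76 = -912000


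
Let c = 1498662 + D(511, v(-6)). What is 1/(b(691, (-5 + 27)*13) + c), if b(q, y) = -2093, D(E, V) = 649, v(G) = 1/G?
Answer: 1/1497218 ≈ 6.6791e-7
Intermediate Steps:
c = 1499311 (c = 1498662 + 649 = 1499311)
1/(b(691, (-5 + 27)*13) + c) = 1/(-2093 + 1499311) = 1/1497218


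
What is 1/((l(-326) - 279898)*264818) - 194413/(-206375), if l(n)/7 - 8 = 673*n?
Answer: 93475904219335377/99227365110913000 ≈ 0.94204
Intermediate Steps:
l(n) = 56 + 4711*n (l(n) = 56 + 7*(673*n) = 56 + 4711*n)
1/((l(-326) - 279898)*264818) - 194413/(-206375) = 1/(((56 + 4711*(-326)) - 279898)*264818) - 194413/(-206375) = (1/264818)/((56 - 1535786) - 279898) - 194413*(-1/206375) = (1/264818)/(-1535730 - 279898) + 194413/206375 = (1/264818)/(-1815628) + 194413/206375 = -1/1815628*1/264818 + 194413/206375 = -1/480810975704 + 194413/206375 = 93475904219335377/99227365110913000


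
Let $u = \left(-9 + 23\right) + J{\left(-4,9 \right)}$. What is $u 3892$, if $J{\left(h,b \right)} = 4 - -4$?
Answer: $85624$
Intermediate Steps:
$J{\left(h,b \right)} = 8$ ($J{\left(h,b \right)} = 4 + 4 = 8$)
$u = 22$ ($u = \left(-9 + 23\right) + 8 = 14 + 8 = 22$)
$u 3892 = 22 \cdot 3892 = 85624$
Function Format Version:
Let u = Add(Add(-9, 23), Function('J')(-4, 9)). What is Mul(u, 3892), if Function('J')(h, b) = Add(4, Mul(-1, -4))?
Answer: 85624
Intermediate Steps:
Function('J')(h, b) = 8 (Function('J')(h, b) = Add(4, 4) = 8)
u = 22 (u = Add(Add(-9, 23), 8) = Add(14, 8) = 22)
Mul(u, 3892) = Mul(22, 3892) = 85624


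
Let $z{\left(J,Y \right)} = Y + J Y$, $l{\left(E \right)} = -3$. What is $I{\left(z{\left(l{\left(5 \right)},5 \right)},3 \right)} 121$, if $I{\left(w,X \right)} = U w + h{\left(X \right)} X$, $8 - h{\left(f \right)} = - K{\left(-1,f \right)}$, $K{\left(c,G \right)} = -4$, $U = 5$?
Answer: $-4598$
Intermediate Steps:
$h{\left(f \right)} = 4$ ($h{\left(f \right)} = 8 - \left(-1\right) \left(-4\right) = 8 - 4 = 4$)
$I{\left(w,X \right)} = 4 X + 5 w$ ($I{\left(w,X \right)} = 5 w + 4 X = 4 X + 5 w$)
$I{\left(z{\left(l{\left(5 \right)},5 \right)},3 \right)} 121 = \left(4 \cdot 3 + 5 \cdot 5 \left(1 - 3\right)\right) 121 = \left(12 + 5 \cdot 5 \left(-2\right)\right) 121 = \left(12 + 5 \left(-10\right)\right) 121 = \left(12 - 50\right) 121 = \left(-38\right) 121 = -4598$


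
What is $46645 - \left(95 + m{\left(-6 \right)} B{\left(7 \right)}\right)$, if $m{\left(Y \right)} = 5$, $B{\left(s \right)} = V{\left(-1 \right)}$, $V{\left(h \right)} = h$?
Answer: $46555$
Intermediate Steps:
$B{\left(s \right)} = -1$
$46645 - \left(95 + m{\left(-6 \right)} B{\left(7 \right)}\right) = 46645 - \left(95 + 5 \left(-1\right)\right) = 46645 - \left(95 - 5\right) = 46645 - 90 = 46555$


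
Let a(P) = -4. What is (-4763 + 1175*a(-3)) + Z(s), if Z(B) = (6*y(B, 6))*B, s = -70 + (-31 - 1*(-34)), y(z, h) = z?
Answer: 17471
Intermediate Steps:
s = -67 (s = -70 + (-31 + 34) = -70 + 3 = -67)
Z(B) = 6*B² (Z(B) = (6*B)*B = 6*B²)
(-4763 + 1175*a(-3)) + Z(s) = (-4763 + 1175*(-4)) + 6*(-67)² = (-4763 - 4700) + 6*4489 = -9463 + 26934 = 17471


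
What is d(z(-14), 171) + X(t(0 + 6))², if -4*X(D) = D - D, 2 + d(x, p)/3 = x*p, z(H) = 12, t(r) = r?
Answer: 6150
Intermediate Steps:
d(x, p) = -6 + 3*p*x (d(x, p) = -6 + 3*(x*p) = -6 + 3*(p*x) = -6 + 3*p*x)
X(D) = 0 (X(D) = -(D - D)/4 = -¼*0 = 0)
d(z(-14), 171) + X(t(0 + 6))² = (-6 + 3*171*12) + 0² = (-6 + 6156) + 0 = 6150 + 0 = 6150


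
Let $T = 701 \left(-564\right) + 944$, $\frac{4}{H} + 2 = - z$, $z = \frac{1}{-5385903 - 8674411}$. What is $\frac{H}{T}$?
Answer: $\frac{14060314}{2772834425335} \approx 5.0707 \cdot 10^{-6}$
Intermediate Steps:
$z = - \frac{1}{14060314}$ ($z = \frac{1}{-14060314} = - \frac{1}{14060314} \approx -7.1122 \cdot 10^{-8}$)
$H = - \frac{56241256}{28120627}$ ($H = \frac{4}{-2 - - \frac{1}{14060314}} = \frac{4}{-2 + \frac{1}{14060314}} = \frac{4}{- \frac{28120627}{14060314}} = 4 \left(- \frac{14060314}{28120627}\right) = - \frac{56241256}{28120627} \approx -2.0$)
$T = -394420$ ($T = -395364 + 944 = -394420$)
$\frac{H}{T} = - \frac{56241256}{28120627 \left(-394420\right)} = \left(- \frac{56241256}{28120627}\right) \left(- \frac{1}{394420}\right) = \frac{14060314}{2772834425335}$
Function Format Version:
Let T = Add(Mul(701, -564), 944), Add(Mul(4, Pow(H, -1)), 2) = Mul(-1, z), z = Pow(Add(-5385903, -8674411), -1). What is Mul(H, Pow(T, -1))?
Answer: Rational(14060314, 2772834425335) ≈ 5.0707e-6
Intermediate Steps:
z = Rational(-1, 14060314) (z = Pow(-14060314, -1) = Rational(-1, 14060314) ≈ -7.1122e-8)
H = Rational(-56241256, 28120627) (H = Mul(4, Pow(Add(-2, Mul(-1, Rational(-1, 14060314))), -1)) = Mul(4, Pow(Add(-2, Rational(1, 14060314)), -1)) = Mul(4, Pow(Rational(-28120627, 14060314), -1)) = Mul(4, Rational(-14060314, 28120627)) = Rational(-56241256, 28120627) ≈ -2.0000)
T = -394420 (T = Add(-395364, 944) = -394420)
Mul(H, Pow(T, -1)) = Mul(Rational(-56241256, 28120627), Pow(-394420, -1)) = Mul(Rational(-56241256, 28120627), Rational(-1, 394420)) = Rational(14060314, 2772834425335)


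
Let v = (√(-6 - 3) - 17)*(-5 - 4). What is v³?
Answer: 3246966 - 1876446*I ≈ 3.247e+6 - 1.8764e+6*I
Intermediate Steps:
v = 153 - 27*I (v = (√(-9) - 17)*(-9) = (3*I - 17)*(-9) = (-17 + 3*I)*(-9) = 153 - 27*I ≈ 153.0 - 27.0*I)
v³ = (153 - 27*I)³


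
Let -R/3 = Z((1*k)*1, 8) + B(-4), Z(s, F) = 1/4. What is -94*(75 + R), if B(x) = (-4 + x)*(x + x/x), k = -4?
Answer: -423/2 ≈ -211.50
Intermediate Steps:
Z(s, F) = ¼
B(x) = (1 + x)*(-4 + x) (B(x) = (-4 + x)*(x + 1) = (-4 + x)*(1 + x) = (1 + x)*(-4 + x))
R = -291/4 (R = -3*(¼ + (-4 + (-4)² - 3*(-4))) = -3*(¼ + (-4 + 16 + 12)) = -3*(¼ + 24) = -3*97/4 = -291/4 ≈ -72.750)
-94*(75 + R) = -94*(75 - 291/4) = -94*9/4 = -423/2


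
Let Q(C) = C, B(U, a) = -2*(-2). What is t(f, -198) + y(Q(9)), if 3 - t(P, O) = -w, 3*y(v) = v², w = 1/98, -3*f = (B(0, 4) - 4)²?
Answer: 2941/98 ≈ 30.010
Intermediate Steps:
B(U, a) = 4
f = 0 (f = -(4 - 4)²/3 = -⅓*0² = -⅓*0 = 0)
w = 1/98 ≈ 0.010204
y(v) = v²/3
t(P, O) = 295/98 (t(P, O) = 3 - (-1)/98 = 3 - 1*(-1/98) = 3 + 1/98 = 295/98)
t(f, -198) + y(Q(9)) = 295/98 + (⅓)*9² = 295/98 + (⅓)*81 = 295/98 + 27 = 2941/98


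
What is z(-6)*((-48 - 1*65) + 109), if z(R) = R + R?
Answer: 48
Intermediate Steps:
z(R) = 2*R
z(-6)*((-48 - 1*65) + 109) = (2*(-6))*((-48 - 1*65) + 109) = -12*((-48 - 65) + 109) = -12*(-113 + 109) = -12*(-4) = 48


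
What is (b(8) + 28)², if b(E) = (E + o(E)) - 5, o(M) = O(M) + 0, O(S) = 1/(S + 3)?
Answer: 116964/121 ≈ 966.64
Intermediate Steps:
O(S) = 1/(3 + S)
o(M) = 1/(3 + M) (o(M) = 1/(3 + M) + 0 = 1/(3 + M))
b(E) = -5 + E + 1/(3 + E) (b(E) = (E + 1/(3 + E)) - 5 = -5 + E + 1/(3 + E))
(b(8) + 28)² = ((1 + (-5 + 8)*(3 + 8))/(3 + 8) + 28)² = ((1 + 3*11)/11 + 28)² = ((1 + 33)/11 + 28)² = ((1/11)*34 + 28)² = (34/11 + 28)² = (342/11)² = 116964/121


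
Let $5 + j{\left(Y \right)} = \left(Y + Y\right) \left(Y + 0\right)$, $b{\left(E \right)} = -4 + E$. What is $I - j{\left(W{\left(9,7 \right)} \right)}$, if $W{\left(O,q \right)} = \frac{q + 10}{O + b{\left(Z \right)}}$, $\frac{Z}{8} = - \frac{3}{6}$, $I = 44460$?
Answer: $43887$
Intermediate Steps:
$Z = -4$ ($Z = 8 \left(- \frac{3}{6}\right) = 8 \left(\left(-3\right) \frac{1}{6}\right) = 8 \left(- \frac{1}{2}\right) = -4$)
$W{\left(O,q \right)} = \frac{10 + q}{-8 + O}$ ($W{\left(O,q \right)} = \frac{q + 10}{O - 8} = \frac{10 + q}{O - 8} = \frac{10 + q}{-8 + O}$)
$j{\left(Y \right)} = -5 + 2 Y^{2}$ ($j{\left(Y \right)} = -5 + \left(Y + Y\right) \left(Y + 0\right) = -5 + 2 Y Y = -5 + 2 Y^{2}$)
$I - j{\left(W{\left(9,7 \right)} \right)} = 44460 - \left(-5 + 2 \left(\frac{10 + 7}{-8 + 9}\right)^{2}\right) = 44460 - \left(-5 + 2 \left(1^{-1} \cdot 17\right)^{2}\right) = 44460 - \left(-5 + 2 \left(1 \cdot 17\right)^{2}\right) = 44460 - \left(-5 + 2 \cdot 17^{2}\right) = 44460 - \left(-5 + 2 \cdot 289\right) = 44460 - \left(-5 + 578\right) = 44460 - 573 = 43887$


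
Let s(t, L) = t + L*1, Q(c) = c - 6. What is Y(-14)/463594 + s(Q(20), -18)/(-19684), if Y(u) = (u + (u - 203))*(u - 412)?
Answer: 242359760/1140673037 ≈ 0.21247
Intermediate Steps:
Q(c) = -6 + c
s(t, L) = L + t (s(t, L) = t + L = L + t)
Y(u) = (-412 + u)*(-203 + 2*u) (Y(u) = (u + (-203 + u))*(-412 + u) = (-203 + 2*u)*(-412 + u) = (-412 + u)*(-203 + 2*u))
Y(-14)/463594 + s(Q(20), -18)/(-19684) = (83636 - 1027*(-14) + 2*(-14)**2)/463594 + (-18 + (-6 + 20))/(-19684) = (83636 + 14378 + 2*196)*(1/463594) + (-18 + 14)*(-1/19684) = (83636 + 14378 + 392)*(1/463594) - 4*(-1/19684) = 98406*(1/463594) + 1/4921 = 49203/231797 + 1/4921 = 242359760/1140673037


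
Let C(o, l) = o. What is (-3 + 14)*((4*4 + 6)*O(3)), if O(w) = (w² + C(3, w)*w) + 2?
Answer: 4840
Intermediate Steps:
O(w) = 2 + w² + 3*w (O(w) = (w² + 3*w) + 2 = 2 + w² + 3*w)
(-3 + 14)*((4*4 + 6)*O(3)) = (-3 + 14)*((4*4 + 6)*(2 + 3² + 3*3)) = 11*((16 + 6)*(2 + 9 + 9)) = 11*(22*20) = 11*440 = 4840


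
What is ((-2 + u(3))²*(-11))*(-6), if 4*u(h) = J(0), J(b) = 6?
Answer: 33/2 ≈ 16.500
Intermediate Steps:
u(h) = 3/2 (u(h) = (¼)*6 = 3/2)
((-2 + u(3))²*(-11))*(-6) = ((-2 + 3/2)²*(-11))*(-6) = ((-½)²*(-11))*(-6) = ((¼)*(-11))*(-6) = -11/4*(-6) = 33/2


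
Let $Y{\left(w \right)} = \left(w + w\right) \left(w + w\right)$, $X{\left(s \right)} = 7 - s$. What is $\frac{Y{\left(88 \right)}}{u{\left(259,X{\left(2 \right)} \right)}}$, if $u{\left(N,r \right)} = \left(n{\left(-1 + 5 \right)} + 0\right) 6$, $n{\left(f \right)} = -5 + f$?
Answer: $- \frac{15488}{3} \approx -5162.7$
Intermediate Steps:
$u{\left(N,r \right)} = -6$ ($u{\left(N,r \right)} = \left(\left(-5 + \left(-1 + 5\right)\right) + 0\right) 6 = \left(\left(-5 + 4\right) + 0\right) 6 = \left(-1 + 0\right) 6 = \left(-1\right) 6 = -6$)
$Y{\left(w \right)} = 4 w^{2}$ ($Y{\left(w \right)} = 2 w 2 w = 4 w^{2}$)
$\frac{Y{\left(88 \right)}}{u{\left(259,X{\left(2 \right)} \right)}} = \frac{4 \cdot 88^{2}}{-6} = 4 \cdot 7744 \left(- \frac{1}{6}\right) = 30976 \left(- \frac{1}{6}\right) = - \frac{15488}{3}$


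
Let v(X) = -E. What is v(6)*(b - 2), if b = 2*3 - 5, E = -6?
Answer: -6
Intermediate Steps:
b = 1 (b = 6 - 5 = 1)
v(X) = 6 (v(X) = -1*(-6) = 6)
v(6)*(b - 2) = 6*(1 - 2) = 6*(-1) = -6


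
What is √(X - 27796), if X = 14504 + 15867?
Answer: 5*√103 ≈ 50.744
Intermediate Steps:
X = 30371
√(X - 27796) = √(30371 - 27796) = √2575 = 5*√103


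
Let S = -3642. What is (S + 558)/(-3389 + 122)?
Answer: 1028/1089 ≈ 0.94398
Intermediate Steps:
(S + 558)/(-3389 + 122) = (-3642 + 558)/(-3389 + 122) = -3084/(-3267) = -3084*(-1/3267) = 1028/1089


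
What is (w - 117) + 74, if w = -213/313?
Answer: -13672/313 ≈ -43.680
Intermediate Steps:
w = -213/313 (w = -213*1/313 = -213/313 ≈ -0.68051)
(w - 117) + 74 = (-213/313 - 117) + 74 = -36834/313 + 74 = -13672/313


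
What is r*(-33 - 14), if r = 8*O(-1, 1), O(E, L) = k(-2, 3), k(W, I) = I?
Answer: -1128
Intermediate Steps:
O(E, L) = 3
r = 24 (r = 8*3 = 24)
r*(-33 - 14) = 24*(-33 - 14) = 24*(-47) = -1128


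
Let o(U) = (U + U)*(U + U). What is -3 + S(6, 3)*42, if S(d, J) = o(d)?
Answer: 6045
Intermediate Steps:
o(U) = 4*U**2 (o(U) = (2*U)*(2*U) = 4*U**2)
S(d, J) = 4*d**2
-3 + S(6, 3)*42 = -3 + (4*6**2)*42 = -3 + (4*36)*42 = -3 + 144*42 = -3 + 6048 = 6045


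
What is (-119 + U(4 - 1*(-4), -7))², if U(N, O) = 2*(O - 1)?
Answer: 18225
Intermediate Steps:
U(N, O) = -2 + 2*O (U(N, O) = 2*(-1 + O) = -2 + 2*O)
(-119 + U(4 - 1*(-4), -7))² = (-119 + (-2 + 2*(-7)))² = (-119 + (-2 - 14))² = (-119 - 16)² = (-135)² = 18225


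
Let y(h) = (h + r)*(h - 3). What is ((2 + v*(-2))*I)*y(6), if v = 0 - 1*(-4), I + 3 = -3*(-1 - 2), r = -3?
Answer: -324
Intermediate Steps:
I = 6 (I = -3 - 3*(-1 - 2) = -3 - 3*(-3) = -3 + 9 = 6)
v = 4 (v = 0 + 4 = 4)
y(h) = (-3 + h)² (y(h) = (h - 3)*(h - 3) = (-3 + h)*(-3 + h) = (-3 + h)²)
((2 + v*(-2))*I)*y(6) = ((2 + 4*(-2))*6)*(9 + 6² - 6*6) = ((2 - 8)*6)*(9 + 36 - 36) = -6*6*9 = -36*9 = -324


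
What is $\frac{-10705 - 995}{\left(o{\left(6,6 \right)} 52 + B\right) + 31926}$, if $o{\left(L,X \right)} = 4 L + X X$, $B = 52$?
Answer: $- \frac{5850}{17549} \approx -0.33335$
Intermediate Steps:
$o{\left(L,X \right)} = X^{2} + 4 L$ ($o{\left(L,X \right)} = 4 L + X^{2} = X^{2} + 4 L$)
$\frac{-10705 - 995}{\left(o{\left(6,6 \right)} 52 + B\right) + 31926} = \frac{-10705 - 995}{\left(\left(6^{2} + 4 \cdot 6\right) 52 + 52\right) + 31926} = - \frac{11700}{\left(\left(36 + 24\right) 52 + 52\right) + 31926} = - \frac{11700}{\left(60 \cdot 52 + 52\right) + 31926} = - \frac{11700}{\left(3120 + 52\right) + 31926} = - \frac{11700}{3172 + 31926} = - \frac{11700}{35098} = \left(-11700\right) \frac{1}{35098} = - \frac{5850}{17549}$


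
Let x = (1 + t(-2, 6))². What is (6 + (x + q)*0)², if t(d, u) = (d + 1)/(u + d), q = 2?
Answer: 36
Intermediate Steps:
t(d, u) = (1 + d)/(d + u)
x = 9/16 (x = (1 + (1 - 2)/(-2 + 6))² = (1 - 1/4)² = (1 + (¼)*(-1))² = (1 - ¼)² = (¾)² = 9/16 ≈ 0.56250)
(6 + (x + q)*0)² = (6 + (9/16 + 2)*0)² = (6 + (41/16)*0)² = (6 + 0)² = 6² = 36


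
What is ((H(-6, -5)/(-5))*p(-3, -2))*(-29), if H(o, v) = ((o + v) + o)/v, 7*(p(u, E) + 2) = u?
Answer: -8381/175 ≈ -47.891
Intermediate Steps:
p(u, E) = -2 + u/7
H(o, v) = (v + 2*o)/v
((H(-6, -5)/(-5))*p(-3, -2))*(-29) = ((((-5 + 2*(-6))/(-5))/(-5))*(-2 + (1/7)*(-3)))*(-29) = ((-(-5 - 12)/5*(-1/5))*(-2 - 3/7))*(-29) = ((-1/5*(-17)*(-1/5))*(-17/7))*(-29) = (((17/5)*(-1/5))*(-17/7))*(-29) = -17/25*(-17/7)*(-29) = (289/175)*(-29) = -8381/175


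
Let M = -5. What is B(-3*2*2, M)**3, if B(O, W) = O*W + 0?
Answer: 216000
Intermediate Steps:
B(O, W) = O*W
B(-3*2*2, M)**3 = (-3*2*2*(-5))**3 = (-6*2*(-5))**3 = (-1*12*(-5))**3 = (-12*(-5))**3 = 60**3 = 216000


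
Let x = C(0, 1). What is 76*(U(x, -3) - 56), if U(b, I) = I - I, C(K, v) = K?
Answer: -4256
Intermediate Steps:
x = 0
U(b, I) = 0
76*(U(x, -3) - 56) = 76*(0 - 56) = 76*(-56) = -4256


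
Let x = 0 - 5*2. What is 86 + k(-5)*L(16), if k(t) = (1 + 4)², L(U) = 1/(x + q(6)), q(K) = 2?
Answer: 663/8 ≈ 82.875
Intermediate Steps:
x = -10 (x = 0 - 10 = -10)
L(U) = -⅛ (L(U) = 1/(-10 + 2) = 1/(-8) = -⅛)
k(t) = 25 (k(t) = 5² = 25)
86 + k(-5)*L(16) = 86 + 25*(-⅛) = 86 - 25/8 = 663/8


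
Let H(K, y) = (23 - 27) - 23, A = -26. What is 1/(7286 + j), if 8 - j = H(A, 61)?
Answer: 1/7321 ≈ 0.00013659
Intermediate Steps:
H(K, y) = -27 (H(K, y) = -4 - 23 = -27)
j = 35 (j = 8 - 1*(-27) = 8 + 27 = 35)
1/(7286 + j) = 1/(7286 + 35) = 1/7321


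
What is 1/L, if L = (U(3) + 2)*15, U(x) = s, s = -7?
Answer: -1/75 ≈ -0.013333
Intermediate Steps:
U(x) = -7
L = -75 (L = (-7 + 2)*15 = -5*15 = -75)
1/L = 1/(-75) = -1/75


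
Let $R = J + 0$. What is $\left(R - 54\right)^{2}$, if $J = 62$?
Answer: $64$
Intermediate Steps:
$R = 62$ ($R = 62 + 0 = 62$)
$\left(R - 54\right)^{2} = \left(62 - 54\right)^{2} = 8^{2} = 64$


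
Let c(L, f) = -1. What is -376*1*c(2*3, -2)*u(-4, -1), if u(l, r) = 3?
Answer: 1128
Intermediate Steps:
-376*1*c(2*3, -2)*u(-4, -1) = -376*1*(-1)*3 = -(-376)*3 = -376*(-3) = 1128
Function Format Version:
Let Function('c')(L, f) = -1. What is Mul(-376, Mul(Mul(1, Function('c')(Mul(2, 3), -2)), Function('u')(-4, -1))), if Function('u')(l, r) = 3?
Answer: 1128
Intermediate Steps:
Mul(-376, Mul(Mul(1, Function('c')(Mul(2, 3), -2)), Function('u')(-4, -1))) = Mul(-376, Mul(Mul(1, -1), 3)) = Mul(-376, Mul(-1, 3)) = Mul(-376, -3) = 1128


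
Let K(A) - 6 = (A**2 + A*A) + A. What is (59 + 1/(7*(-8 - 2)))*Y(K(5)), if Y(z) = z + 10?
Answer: 293159/70 ≈ 4188.0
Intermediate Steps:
K(A) = 6 + A + 2*A**2 (K(A) = 6 + ((A**2 + A*A) + A) = 6 + ((A**2 + A**2) + A) = 6 + (2*A**2 + A) = 6 + (A + 2*A**2) = 6 + A + 2*A**2)
Y(z) = 10 + z
(59 + 1/(7*(-8 - 2)))*Y(K(5)) = (59 + 1/(7*(-8 - 2)))*(10 + (6 + 5 + 2*5**2)) = (59 + 1/(7*(-10)))*(10 + (6 + 5 + 2*25)) = (59 + 1/(-70))*(10 + (6 + 5 + 50)) = (59 - 1/70)*(10 + 61) = (4129/70)*71 = 293159/70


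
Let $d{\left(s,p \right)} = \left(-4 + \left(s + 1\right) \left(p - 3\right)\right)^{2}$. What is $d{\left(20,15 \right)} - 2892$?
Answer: $58612$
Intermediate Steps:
$d{\left(s,p \right)} = \left(-4 + \left(1 + s\right) \left(-3 + p\right)\right)^{2}$
$d{\left(20,15 \right)} - 2892 = \left(-7 + 15 - 60 + 15 \cdot 20\right)^{2} - 2892 = \left(-7 + 15 - 60 + 300\right)^{2} - 2892 = 248^{2} - 2892 = 61504 - 2892 = 58612$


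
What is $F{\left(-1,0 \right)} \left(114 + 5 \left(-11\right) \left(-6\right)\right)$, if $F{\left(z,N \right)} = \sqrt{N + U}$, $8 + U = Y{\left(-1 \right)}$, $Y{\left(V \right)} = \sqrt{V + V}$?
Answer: $444 \sqrt{-8 + i \sqrt{2}} \approx 110.57 + 1260.7 i$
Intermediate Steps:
$Y{\left(V \right)} = \sqrt{2} \sqrt{V}$ ($Y{\left(V \right)} = \sqrt{2 V} = \sqrt{2} \sqrt{V}$)
$U = -8 + i \sqrt{2}$ ($U = -8 + \sqrt{2} \sqrt{-1} = -8 + \sqrt{2} i = -8 + i \sqrt{2} \approx -8.0 + 1.4142 i$)
$F{\left(z,N \right)} = \sqrt{-8 + N + i \sqrt{2}}$ ($F{\left(z,N \right)} = \sqrt{N - \left(8 - i \sqrt{2}\right)} = \sqrt{-8 + N + i \sqrt{2}}$)
$F{\left(-1,0 \right)} \left(114 + 5 \left(-11\right) \left(-6\right)\right) = \sqrt{-8 + 0 + i \sqrt{2}} \left(114 + 5 \left(-11\right) \left(-6\right)\right) = \sqrt{-8 + i \sqrt{2}} \left(114 - -330\right) = \sqrt{-8 + i \sqrt{2}} \left(114 + 330\right) = \sqrt{-8 + i \sqrt{2}} \cdot 444 = 444 \sqrt{-8 + i \sqrt{2}}$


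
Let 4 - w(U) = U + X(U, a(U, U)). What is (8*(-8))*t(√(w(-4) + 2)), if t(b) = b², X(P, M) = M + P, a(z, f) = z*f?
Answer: 128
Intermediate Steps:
a(z, f) = f*z
w(U) = 4 - U² - 2*U (w(U) = 4 - (U + (U*U + U)) = 4 - (U + (U² + U)) = 4 - (U + (U + U²)) = 4 - (U² + 2*U) = 4 + (-U² - 2*U) = 4 - U² - 2*U)
(8*(-8))*t(√(w(-4) + 2)) = (8*(-8))*(√((4 - 1*(-4)² - 2*(-4)) + 2))² = -64*(√((4 - 1*16 + 8) + 2))² = -64*(√((4 - 16 + 8) + 2))² = -64*(√(-4 + 2))² = -64*(√(-2))² = -64*(I*√2)² = -64*(-2) = 128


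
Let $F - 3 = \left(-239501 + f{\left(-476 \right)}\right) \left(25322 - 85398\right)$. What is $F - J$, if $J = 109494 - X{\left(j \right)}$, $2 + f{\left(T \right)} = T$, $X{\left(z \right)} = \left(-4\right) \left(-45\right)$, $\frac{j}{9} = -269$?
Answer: $14416869093$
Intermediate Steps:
$j = -2421$ ($j = 9 \left(-269\right) = -2421$)
$X{\left(z \right)} = 180$
$f{\left(T \right)} = -2 + T$
$F = 14416978407$ ($F = 3 + \left(-239501 - 478\right) \left(25322 - 85398\right) = 3 + \left(-239501 - 478\right) \left(-60076\right) = 3 - -14416978404 = 3 + 14416978404 = 14416978407$)
$J = 109314$ ($J = 109494 - 180 = 109314$)
$F - J = 14416978407 - 109314 = 14416869093$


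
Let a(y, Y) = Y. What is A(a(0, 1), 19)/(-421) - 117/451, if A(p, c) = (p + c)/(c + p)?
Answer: -49708/189871 ≈ -0.26180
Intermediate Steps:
A(p, c) = 1 (A(p, c) = (c + p)/(c + p) = 1)
A(a(0, 1), 19)/(-421) - 117/451 = 1/(-421) - 117/451 = 1*(-1/421) - 117*1/451 = -1/421 - 117/451 = -49708/189871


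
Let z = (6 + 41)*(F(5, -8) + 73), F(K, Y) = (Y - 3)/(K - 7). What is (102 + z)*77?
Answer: 583891/2 ≈ 2.9195e+5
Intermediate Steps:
F(K, Y) = (-3 + Y)/(-7 + K)
z = 7379/2 (z = (6 + 41)*((-3 - 8)/(-7 + 5) + 73) = 47*(-11/(-2) + 73) = 47*(-½*(-11) + 73) = 47*(11/2 + 73) = 47*(157/2) = 7379/2 ≈ 3689.5)
(102 + z)*77 = (102 + 7379/2)*77 = (7583/2)*77 = 583891/2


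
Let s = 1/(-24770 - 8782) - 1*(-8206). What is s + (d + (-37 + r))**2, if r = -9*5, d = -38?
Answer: 758476511/33552 ≈ 22606.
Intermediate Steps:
r = -45
s = 275327711/33552 (s = 1/(-33552) + 8206 = -1/33552 + 8206 = 275327711/33552 ≈ 8206.0)
s + (d + (-37 + r))**2 = 275327711/33552 + (-38 + (-37 - 45))**2 = 275327711/33552 + (-38 - 82)**2 = 275327711/33552 + (-120)**2 = 275327711/33552 + 14400 = 758476511/33552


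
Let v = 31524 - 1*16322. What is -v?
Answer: -15202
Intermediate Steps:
v = 15202 (v = 31524 - 16322 = 15202)
-v = -1*15202 = -15202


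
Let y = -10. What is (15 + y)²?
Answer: 25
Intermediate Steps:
(15 + y)² = (15 - 10)² = 5² = 25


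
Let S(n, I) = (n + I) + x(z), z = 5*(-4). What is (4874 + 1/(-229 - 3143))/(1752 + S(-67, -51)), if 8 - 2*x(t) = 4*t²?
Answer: 16435127/2825736 ≈ 5.8162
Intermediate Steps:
z = -20
x(t) = 4 - 2*t²
S(n, I) = -796 + I + n (S(n, I) = (n + I) + (4 - 2*(-20)²) = (I + n) + (4 - 2*400) = (I + n) + (4 - 800) = (I + n) - 796 = -796 + I + n)
(4874 + 1/(-229 - 3143))/(1752 + S(-67, -51)) = (4874 + 1/(-229 - 3143))/(1752 + (-796 - 51 - 67)) = (4874 + 1/(-3372))/(1752 - 914) = (4874 - 1/3372)/838 = (16435127/3372)*(1/838) = 16435127/2825736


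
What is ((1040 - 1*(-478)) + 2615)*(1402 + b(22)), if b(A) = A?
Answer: 5885392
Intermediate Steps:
((1040 - 1*(-478)) + 2615)*(1402 + b(22)) = ((1040 - 1*(-478)) + 2615)*(1402 + 22) = ((1040 + 478) + 2615)*1424 = (1518 + 2615)*1424 = 4133*1424 = 5885392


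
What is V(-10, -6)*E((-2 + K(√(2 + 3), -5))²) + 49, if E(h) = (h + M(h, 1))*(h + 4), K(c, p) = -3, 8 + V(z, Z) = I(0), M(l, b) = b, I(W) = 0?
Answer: -5983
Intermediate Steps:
V(z, Z) = -8 (V(z, Z) = -8 + 0 = -8)
E(h) = (1 + h)*(4 + h) (E(h) = (h + 1)*(h + 4) = (1 + h)*(4 + h))
V(-10, -6)*E((-2 + K(√(2 + 3), -5))²) + 49 = -8*(4 + ((-2 - 3)²)² + 5*(-2 - 3)²) + 49 = -8*(4 + ((-5)²)² + 5*(-5)²) + 49 = -8*(4 + 25² + 5*25) + 49 = -8*(4 + 625 + 125) + 49 = -8*754 + 49 = -6032 + 49 = -5983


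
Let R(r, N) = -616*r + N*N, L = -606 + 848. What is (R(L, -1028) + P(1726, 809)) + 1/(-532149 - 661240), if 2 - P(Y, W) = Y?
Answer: 1081196113331/1193389 ≈ 9.0599e+5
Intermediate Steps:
L = 242
R(r, N) = N² - 616*r (R(r, N) = -616*r + N² = N² - 616*r)
P(Y, W) = 2 - Y
(R(L, -1028) + P(1726, 809)) + 1/(-532149 - 661240) = (((-1028)² - 616*242) + (2 - 1*1726)) + 1/(-532149 - 661240) = ((1056784 - 149072) + (2 - 1726)) + 1/(-1193389) = (907712 - 1724) - 1/1193389 = 905988 - 1/1193389 = 1081196113331/1193389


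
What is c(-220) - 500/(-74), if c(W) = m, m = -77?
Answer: -2599/37 ≈ -70.243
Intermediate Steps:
c(W) = -77
c(-220) - 500/(-74) = -77 - 500/(-74) = -77 - 500*(-1)/74 = -77 - 1*(-250/37) = -77 + 250/37 = -2599/37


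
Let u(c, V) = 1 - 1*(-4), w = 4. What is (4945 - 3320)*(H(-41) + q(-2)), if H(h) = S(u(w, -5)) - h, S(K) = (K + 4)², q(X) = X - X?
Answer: 198250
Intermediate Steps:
q(X) = 0
u(c, V) = 5 (u(c, V) = 1 + 4 = 5)
S(K) = (4 + K)²
H(h) = 81 - h (H(h) = (4 + 5)² - h = 9² - h = 81 - h)
(4945 - 3320)*(H(-41) + q(-2)) = (4945 - 3320)*((81 - 1*(-41)) + 0) = 1625*((81 + 41) + 0) = 1625*(122 + 0) = 1625*122 = 198250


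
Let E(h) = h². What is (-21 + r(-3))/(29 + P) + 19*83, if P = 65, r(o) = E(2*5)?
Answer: 148317/94 ≈ 1577.8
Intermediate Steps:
r(o) = 100 (r(o) = (2*5)² = 10² = 100)
(-21 + r(-3))/(29 + P) + 19*83 = (-21 + 100)/(29 + 65) + 19*83 = 79/94 + 1577 = 148317/94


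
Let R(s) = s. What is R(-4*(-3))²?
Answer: 144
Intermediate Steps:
R(-4*(-3))² = (-4*(-3))² = 12² = 144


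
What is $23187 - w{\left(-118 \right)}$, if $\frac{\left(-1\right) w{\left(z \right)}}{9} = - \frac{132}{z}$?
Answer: $\frac{1368627}{59} \approx 23197.0$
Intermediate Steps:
$w{\left(z \right)} = \frac{1188}{z}$ ($w{\left(z \right)} = - 9 \left(- \frac{132}{z}\right) = \frac{1188}{z}$)
$23187 - w{\left(-118 \right)} = 23187 - \frac{1188}{-118} = 23187 - 1188 \left(- \frac{1}{118}\right) = 23187 - - \frac{594}{59} = 23187 + \frac{594}{59} = \frac{1368627}{59}$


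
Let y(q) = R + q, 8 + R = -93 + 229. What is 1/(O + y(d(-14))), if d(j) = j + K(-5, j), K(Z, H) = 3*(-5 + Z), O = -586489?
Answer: -1/586405 ≈ -1.7053e-6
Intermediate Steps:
K(Z, H) = -15 + 3*Z
d(j) = -30 + j (d(j) = j + (-15 + 3*(-5)) = j + (-15 - 15) = j - 30 = -30 + j)
R = 128 (R = -8 + (-93 + 229) = -8 + 136 = 128)
y(q) = 128 + q
1/(O + y(d(-14))) = 1/(-586489 + (128 + (-30 - 14))) = 1/(-586489 + (128 - 44)) = 1/(-586489 + 84) = 1/(-586405) = -1/586405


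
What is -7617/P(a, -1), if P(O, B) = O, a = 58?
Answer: -7617/58 ≈ -131.33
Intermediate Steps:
-7617/P(a, -1) = -7617/58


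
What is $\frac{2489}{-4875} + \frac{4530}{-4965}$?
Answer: $- \frac{2296109}{1613625} \approx -1.423$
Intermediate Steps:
$\frac{2489}{-4875} + \frac{4530}{-4965} = 2489 \left(- \frac{1}{4875}\right) + 4530 \left(- \frac{1}{4965}\right) = - \frac{2489}{4875} - \frac{302}{331} = - \frac{2296109}{1613625}$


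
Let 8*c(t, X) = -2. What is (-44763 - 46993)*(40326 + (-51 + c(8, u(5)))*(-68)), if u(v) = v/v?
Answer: -4019922116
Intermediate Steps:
u(v) = 1
c(t, X) = -¼ (c(t, X) = (⅛)*(-2) = -¼)
(-44763 - 46993)*(40326 + (-51 + c(8, u(5)))*(-68)) = (-44763 - 46993)*(40326 + (-51 - ¼)*(-68)) = -91756*(40326 - 205/4*(-68)) = -91756*(40326 + 3485) = -91756*43811 = -4019922116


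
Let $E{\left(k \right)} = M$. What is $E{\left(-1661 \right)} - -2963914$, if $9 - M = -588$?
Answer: $2964511$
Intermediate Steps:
$M = 597$ ($M = 9 - -588 = 9 + 588 = 597$)
$E{\left(k \right)} = 597$
$E{\left(-1661 \right)} - -2963914 = 597 - -2963914 = 597 + 2963914 = 2964511$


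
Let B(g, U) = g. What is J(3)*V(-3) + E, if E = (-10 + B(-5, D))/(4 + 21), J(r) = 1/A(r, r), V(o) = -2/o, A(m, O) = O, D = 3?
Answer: -17/45 ≈ -0.37778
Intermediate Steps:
J(r) = 1/r
E = -3/5 (E = (-10 - 5)/(4 + 21) = -15/25 = -15*1/25 = -3/5 ≈ -0.60000)
J(3)*V(-3) + E = (-2/(-3))/3 - 3/5 = (-2*(-1/3))/3 - 3/5 = (1/3)*(2/3) - 3/5 = 2/9 - 3/5 = -17/45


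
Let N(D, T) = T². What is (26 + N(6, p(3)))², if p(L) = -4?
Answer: 1764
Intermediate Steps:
(26 + N(6, p(3)))² = (26 + (-4)²)² = (26 + 16)² = 42² = 1764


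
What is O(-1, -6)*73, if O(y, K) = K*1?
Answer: -438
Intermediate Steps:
O(y, K) = K
O(-1, -6)*73 = -6*73 = -438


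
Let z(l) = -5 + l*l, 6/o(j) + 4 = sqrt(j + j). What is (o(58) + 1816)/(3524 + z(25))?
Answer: 22703/51800 + 3*sqrt(29)/103600 ≈ 0.43844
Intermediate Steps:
o(j) = 6/(-4 + sqrt(2)*sqrt(j)) (o(j) = 6/(-4 + sqrt(j + j)) = 6/(-4 + sqrt(2*j)) = 6/(-4 + sqrt(2)*sqrt(j)))
z(l) = -5 + l**2
(o(58) + 1816)/(3524 + z(25)) = (6/(-4 + sqrt(2)*sqrt(58)) + 1816)/(3524 + (-5 + 25**2)) = (6/(-4 + 2*sqrt(29)) + 1816)/(3524 + (-5 + 625)) = (1816 + 6/(-4 + 2*sqrt(29)))/(3524 + 620) = (1816 + 6/(-4 + 2*sqrt(29)))/4144 = (1816 + 6/(-4 + 2*sqrt(29)))*(1/4144) = 227/518 + 3/(2072*(-4 + 2*sqrt(29)))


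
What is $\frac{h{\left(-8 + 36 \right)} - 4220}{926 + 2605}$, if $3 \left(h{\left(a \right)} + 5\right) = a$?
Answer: $- \frac{12647}{10593} \approx -1.1939$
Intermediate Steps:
$h{\left(a \right)} = -5 + \frac{a}{3}$
$\frac{h{\left(-8 + 36 \right)} - 4220}{926 + 2605} = \frac{\left(-5 + \frac{-8 + 36}{3}\right) - 4220}{926 + 2605} = \frac{\left(-5 + \frac{1}{3} \cdot 28\right) - 4220}{3531} = \left(\left(-5 + \frac{28}{3}\right) - 4220\right) \frac{1}{3531} = \left(\frac{13}{3} - 4220\right) \frac{1}{3531} = \left(- \frac{12647}{3}\right) \frac{1}{3531} = - \frac{12647}{10593}$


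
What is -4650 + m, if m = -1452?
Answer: -6102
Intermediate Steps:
-4650 + m = -4650 - 1452 = -6102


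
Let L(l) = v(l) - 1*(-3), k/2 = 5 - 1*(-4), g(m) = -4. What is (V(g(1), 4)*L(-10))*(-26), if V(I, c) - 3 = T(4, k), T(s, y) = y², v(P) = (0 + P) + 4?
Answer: 25506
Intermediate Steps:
v(P) = 4 + P (v(P) = P + 4 = 4 + P)
k = 18 (k = 2*(5 - 1*(-4)) = 2*(5 + 4) = 2*9 = 18)
L(l) = 7 + l (L(l) = (4 + l) - 1*(-3) = (4 + l) + 3 = 7 + l)
V(I, c) = 327 (V(I, c) = 3 + 18² = 3 + 324 = 327)
(V(g(1), 4)*L(-10))*(-26) = (327*(7 - 10))*(-26) = (327*(-3))*(-26) = -981*(-26) = 25506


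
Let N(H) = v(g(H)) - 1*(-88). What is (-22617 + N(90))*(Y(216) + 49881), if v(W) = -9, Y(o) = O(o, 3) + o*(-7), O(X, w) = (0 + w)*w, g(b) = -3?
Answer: -1090343364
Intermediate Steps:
O(X, w) = w² (O(X, w) = w*w = w²)
Y(o) = 9 - 7*o (Y(o) = 3² + o*(-7) = 9 - 7*o)
N(H) = 79 (N(H) = -9 - 1*(-88) = -9 + 88 = 79)
(-22617 + N(90))*(Y(216) + 49881) = (-22617 + 79)*((9 - 7*216) + 49881) = -22538*((9 - 1512) + 49881) = -22538*(-1503 + 49881) = -22538*48378 = -1090343364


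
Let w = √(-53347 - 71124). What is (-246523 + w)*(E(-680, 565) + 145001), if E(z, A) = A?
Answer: -35885367018 + 145566*I*√124471 ≈ -3.5885e+10 + 5.1356e+7*I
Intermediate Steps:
w = I*√124471 (w = √(-124471) = I*√124471 ≈ 352.8*I)
(-246523 + w)*(E(-680, 565) + 145001) = (-246523 + I*√124471)*(565 + 145001) = (-246523 + I*√124471)*145566 = -35885367018 + 145566*I*√124471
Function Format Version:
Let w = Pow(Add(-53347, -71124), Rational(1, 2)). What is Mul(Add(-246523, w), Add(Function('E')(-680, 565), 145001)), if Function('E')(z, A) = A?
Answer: Add(-35885367018, Mul(145566, I, Pow(124471, Rational(1, 2)))) ≈ Add(-3.5885e+10, Mul(5.1356e+7, I))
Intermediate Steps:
w = Mul(I, Pow(124471, Rational(1, 2))) (w = Pow(-124471, Rational(1, 2)) = Mul(I, Pow(124471, Rational(1, 2))) ≈ Mul(352.80, I))
Mul(Add(-246523, w), Add(Function('E')(-680, 565), 145001)) = Mul(Add(-246523, Mul(I, Pow(124471, Rational(1, 2)))), Add(565, 145001)) = Mul(Add(-246523, Mul(I, Pow(124471, Rational(1, 2)))), 145566) = Add(-35885367018, Mul(145566, I, Pow(124471, Rational(1, 2))))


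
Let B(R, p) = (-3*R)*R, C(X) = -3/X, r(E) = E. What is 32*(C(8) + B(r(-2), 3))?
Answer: -396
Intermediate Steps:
B(R, p) = -3*R²
32*(C(8) + B(r(-2), 3)) = 32*(-3/8 - 3*(-2)²) = 32*(-3*⅛ - 3*4) = 32*(-3/8 - 12) = 32*(-99/8) = -396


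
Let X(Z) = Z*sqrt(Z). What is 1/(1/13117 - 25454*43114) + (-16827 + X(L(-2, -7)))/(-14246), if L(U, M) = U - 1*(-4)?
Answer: 60555776508212686/51267462578089787 - sqrt(2)/7123 ≈ 1.1810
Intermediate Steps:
L(U, M) = 4 + U (L(U, M) = U + 4 = 4 + U)
X(Z) = Z**(3/2)
1/(1/13117 - 25454*43114) + (-16827 + X(L(-2, -7)))/(-14246) = 1/(1/13117 - 25454*43114) + (-16827 + (4 - 2)**(3/2))/(-14246) = (1/43114)/(1/13117 - 25454) + (-16827 + 2**(3/2))*(-1/14246) = (1/43114)/(-333880117/13117) + (-16827 + 2*sqrt(2))*(-1/14246) = -13117/333880117*1/43114 + (16827/14246 - sqrt(2)/7123) = -13117/14394907364338 + (16827/14246 - sqrt(2)/7123) = 60555776508212686/51267462578089787 - sqrt(2)/7123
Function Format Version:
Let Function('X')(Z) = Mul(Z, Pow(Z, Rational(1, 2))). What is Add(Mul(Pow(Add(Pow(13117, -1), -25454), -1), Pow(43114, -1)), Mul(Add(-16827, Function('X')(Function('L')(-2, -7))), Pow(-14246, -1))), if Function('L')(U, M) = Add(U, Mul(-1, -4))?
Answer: Add(Rational(60555776508212686, 51267462578089787), Mul(Rational(-1, 7123), Pow(2, Rational(1, 2)))) ≈ 1.1810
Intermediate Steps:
Function('L')(U, M) = Add(4, U) (Function('L')(U, M) = Add(U, 4) = Add(4, U))
Function('X')(Z) = Pow(Z, Rational(3, 2))
Add(Mul(Pow(Add(Pow(13117, -1), -25454), -1), Pow(43114, -1)), Mul(Add(-16827, Function('X')(Function('L')(-2, -7))), Pow(-14246, -1))) = Add(Mul(Pow(Add(Pow(13117, -1), -25454), -1), Pow(43114, -1)), Mul(Add(-16827, Pow(Add(4, -2), Rational(3, 2))), Pow(-14246, -1))) = Add(Mul(Pow(Add(Rational(1, 13117), -25454), -1), Rational(1, 43114)), Mul(Add(-16827, Pow(2, Rational(3, 2))), Rational(-1, 14246))) = Add(Mul(Pow(Rational(-333880117, 13117), -1), Rational(1, 43114)), Mul(Add(-16827, Mul(2, Pow(2, Rational(1, 2)))), Rational(-1, 14246))) = Add(Mul(Rational(-13117, 333880117), Rational(1, 43114)), Add(Rational(16827, 14246), Mul(Rational(-1, 7123), Pow(2, Rational(1, 2))))) = Add(Rational(-13117, 14394907364338), Add(Rational(16827, 14246), Mul(Rational(-1, 7123), Pow(2, Rational(1, 2))))) = Add(Rational(60555776508212686, 51267462578089787), Mul(Rational(-1, 7123), Pow(2, Rational(1, 2))))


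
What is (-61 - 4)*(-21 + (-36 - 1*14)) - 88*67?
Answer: -1281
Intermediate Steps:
(-61 - 4)*(-21 + (-36 - 1*14)) - 88*67 = -65*(-21 + (-36 - 14)) - 5896 = -65*(-21 - 50) - 5896 = -65*(-71) - 5896 = 4615 - 5896 = -1281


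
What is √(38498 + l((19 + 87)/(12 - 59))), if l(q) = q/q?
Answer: √38499 ≈ 196.21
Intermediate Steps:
l(q) = 1
√(38498 + l((19 + 87)/(12 - 59))) = √(38498 + 1) = √38499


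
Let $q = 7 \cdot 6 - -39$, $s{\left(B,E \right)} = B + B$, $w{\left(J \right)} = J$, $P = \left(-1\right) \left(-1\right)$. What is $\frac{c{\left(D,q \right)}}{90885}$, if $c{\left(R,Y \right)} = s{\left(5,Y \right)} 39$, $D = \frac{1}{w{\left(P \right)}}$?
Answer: $\frac{26}{6059} \approx 0.0042911$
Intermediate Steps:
$P = 1$
$s{\left(B,E \right)} = 2 B$
$q = 81$ ($q = 42 + 39 = 81$)
$D = 1$ ($D = 1^{-1} = 1$)
$c{\left(R,Y \right)} = 390$ ($c{\left(R,Y \right)} = 2 \cdot 5 \cdot 39 = 10 \cdot 39 = 390$)
$\frac{c{\left(D,q \right)}}{90885} = \frac{390}{90885} = 390 \cdot \frac{1}{90885} = \frac{26}{6059}$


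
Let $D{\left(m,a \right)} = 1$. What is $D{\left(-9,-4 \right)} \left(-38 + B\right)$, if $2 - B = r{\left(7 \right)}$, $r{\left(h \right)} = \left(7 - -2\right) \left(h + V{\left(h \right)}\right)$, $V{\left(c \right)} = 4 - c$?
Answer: $-72$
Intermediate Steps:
$r{\left(h \right)} = 36$ ($r{\left(h \right)} = \left(7 - -2\right) \left(h - \left(-4 + h\right)\right) = \left(7 + 2\right) 4 = 9 \cdot 4 = 36$)
$B = -34$ ($B = 2 - 36 = -34$)
$D{\left(-9,-4 \right)} \left(-38 + B\right) = 1 \left(-38 - 34\right) = 1 \left(-72\right) = -72$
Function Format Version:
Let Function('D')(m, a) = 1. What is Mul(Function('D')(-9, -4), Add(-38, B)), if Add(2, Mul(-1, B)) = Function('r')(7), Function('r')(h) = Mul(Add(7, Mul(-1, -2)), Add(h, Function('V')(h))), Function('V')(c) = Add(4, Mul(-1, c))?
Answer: -72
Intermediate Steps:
Function('r')(h) = 36 (Function('r')(h) = Mul(Add(7, Mul(-1, -2)), Add(h, Add(4, Mul(-1, h)))) = Mul(Add(7, 2), 4) = Mul(9, 4) = 36)
B = -34 (B = Add(2, Mul(-1, 36)) = Add(2, -36) = -34)
Mul(Function('D')(-9, -4), Add(-38, B)) = Mul(1, Add(-38, -34)) = Mul(1, -72) = -72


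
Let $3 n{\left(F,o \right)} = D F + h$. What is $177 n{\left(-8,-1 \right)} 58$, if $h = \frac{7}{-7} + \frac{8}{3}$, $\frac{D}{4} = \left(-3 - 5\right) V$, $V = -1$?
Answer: $- \frac{2610986}{3} \approx -8.7033 \cdot 10^{5}$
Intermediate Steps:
$D = 32$ ($D = 4 \left(-3 - 5\right) \left(-1\right) = 4 \left(\left(-8\right) \left(-1\right)\right) = 4 \cdot 8 = 32$)
$h = \frac{5}{3}$ ($h = 7 \left(- \frac{1}{7}\right) + 8 \cdot \frac{1}{3} = -1 + \frac{8}{3} = \frac{5}{3} \approx 1.6667$)
$n{\left(F,o \right)} = \frac{5}{9} + \frac{32 F}{3}$ ($n{\left(F,o \right)} = \frac{32 F + \frac{5}{3}}{3} = \frac{\frac{5}{3} + 32 F}{3} = \frac{5}{9} + \frac{32 F}{3}$)
$177 n{\left(-8,-1 \right)} 58 = 177 \left(\frac{5}{9} + \frac{32}{3} \left(-8\right)\right) 58 = 177 \left(\frac{5}{9} - \frac{256}{3}\right) 58 = 177 \left(- \frac{763}{9}\right) 58 = \left(- \frac{45017}{3}\right) 58 = - \frac{2610986}{3}$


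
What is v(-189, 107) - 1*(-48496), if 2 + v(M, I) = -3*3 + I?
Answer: 48592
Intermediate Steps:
v(M, I) = -11 + I (v(M, I) = -2 + (-3*3 + I) = -2 + (-9 + I) = -11 + I)
v(-189, 107) - 1*(-48496) = (-11 + 107) - 1*(-48496) = 96 + 48496 = 48592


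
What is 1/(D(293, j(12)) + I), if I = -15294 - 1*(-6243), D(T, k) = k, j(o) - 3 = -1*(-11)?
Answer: -1/9037 ≈ -0.00011066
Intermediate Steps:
j(o) = 14 (j(o) = 3 - 1*(-11) = 3 + 11 = 14)
I = -9051 (I = -15294 + 6243 = -9051)
1/(D(293, j(12)) + I) = 1/(14 - 9051) = 1/(-9037) = -1/9037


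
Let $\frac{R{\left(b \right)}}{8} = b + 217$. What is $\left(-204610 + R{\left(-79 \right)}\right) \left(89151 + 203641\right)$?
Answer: $-59584928752$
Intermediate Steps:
$R{\left(b \right)} = 1736 + 8 b$ ($R{\left(b \right)} = 8 \left(b + 217\right) = 8 \left(217 + b\right) = 1736 + 8 b$)
$\left(-204610 + R{\left(-79 \right)}\right) \left(89151 + 203641\right) = \left(-204610 + \left(1736 + 8 \left(-79\right)\right)\right) \left(89151 + 203641\right) = \left(-204610 + \left(1736 - 632\right)\right) 292792 = \left(-204610 + 1104\right) 292792 = \left(-203506\right) 292792 = -59584928752$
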